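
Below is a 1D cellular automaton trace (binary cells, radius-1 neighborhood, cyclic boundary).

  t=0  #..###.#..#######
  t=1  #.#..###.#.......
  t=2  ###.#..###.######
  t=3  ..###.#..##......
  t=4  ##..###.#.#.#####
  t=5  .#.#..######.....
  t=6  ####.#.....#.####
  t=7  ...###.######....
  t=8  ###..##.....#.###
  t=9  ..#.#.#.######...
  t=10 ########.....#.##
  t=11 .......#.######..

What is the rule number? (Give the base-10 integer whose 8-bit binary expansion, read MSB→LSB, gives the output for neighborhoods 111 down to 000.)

  nb ###: next=.  (t=0,i=4, bit7=0)
  nb ##.: next=#  (t=0,i=0, bit6=1)
  nb #.#: next=#  (t=0,i=6, bit5=1)
  nb #..: next=.  (t=0,i=1, bit4=0)
  nb .##: next=.  (t=0,i=3, bit3=0)
  nb .#.: next=#  (t=0,i=7, bit2=1)
  nb ..#: next=#  (t=0,i=2, bit1=1)
  nb ...: next=#  (t=1,i=11, bit0=1)
  bits 01100111 = 103

103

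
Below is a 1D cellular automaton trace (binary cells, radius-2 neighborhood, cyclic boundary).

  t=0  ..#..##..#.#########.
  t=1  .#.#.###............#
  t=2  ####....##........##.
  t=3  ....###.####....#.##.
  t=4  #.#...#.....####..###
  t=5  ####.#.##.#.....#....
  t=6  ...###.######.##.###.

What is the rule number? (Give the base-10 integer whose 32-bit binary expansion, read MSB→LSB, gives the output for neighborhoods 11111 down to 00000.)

  #####|.  b31=0 t=0,i=13
  ####.|.  b30=0 t=0,i=18
  ###.#|#  b29=1 t=3,i=6
  ###..|.  b28=0 t=0,i=19
  ##.##|.  b27=0 t=2,i=20
  ##.#.|#  b26=1 t=4,i=1
  ##..#|#  b25=1 t=0,i=7
  ##...|#  b24=1 t=0,i=20
  #.###|.  b23=0 t=0,i=11
  #.##.|#  b22=1 t=3,i=18
  #.#.#|#  b21=1 t=1,i=1
  #.#..|#  b20=1 t=4,i=2
  #..##|.  b19=0 t=0,i=4
  #..#.|.  b18=0 t=0,i=8
  #...#|.  b17=0 t=0,i=0
  #....|#  b16=1 t=1,i=9
  .####|.  b15=0 t=0,i=12
  .###.|.  b14=0 t=1,i=6
  .##.#|#  b13=1 t=2,i=19
  .##..|#  b12=1 t=0,i=6
  .#.##|.  b11=0 t=0,i=10
  .#.#.|#  b10=1 t=1,i=0
  .#..#|#  b9=1 t=0,i=3
  .#...|#  b8=1 t=4,i=3
  ..###|.  b7=0 t=3,i=4
  ..##.|#  b6=1 t=0,i=5
  ..#.#|.  b5=0 t=0,i=9
  ..#..|.  b4=0 t=0,i=2
  ...##|.  b3=0 t=2,i=7
  ...#.|#  b2=1 t=0,i=1
  ....#|#  b1=1 t=1,i=18
  .....|.  b0=0 t=1,i=10
  bits 00100111011100010011011101000110 = 661731142

661731142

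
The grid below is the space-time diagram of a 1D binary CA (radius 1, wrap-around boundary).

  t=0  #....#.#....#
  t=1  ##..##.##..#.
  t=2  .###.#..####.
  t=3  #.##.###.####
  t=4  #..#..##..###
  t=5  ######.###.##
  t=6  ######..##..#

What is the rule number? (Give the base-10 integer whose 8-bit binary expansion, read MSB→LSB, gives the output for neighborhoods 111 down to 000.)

214

  nb ###: next=#  (t=2,i=2, bit7=1)
  nb ##.: next=#  (t=0,i=0, bit6=1)
  nb #.#: next=.  (t=0,i=6, bit5=0)
  nb #..: next=#  (t=0,i=1, bit4=1)
  nb .##: next=.  (t=0,i=12, bit3=0)
  nb .#.: next=#  (t=0,i=5, bit2=1)
  nb ..#: next=#  (t=0,i=4, bit1=1)
  nb ...: next=.  (t=0,i=2, bit0=0)
  bits 11010110 = 214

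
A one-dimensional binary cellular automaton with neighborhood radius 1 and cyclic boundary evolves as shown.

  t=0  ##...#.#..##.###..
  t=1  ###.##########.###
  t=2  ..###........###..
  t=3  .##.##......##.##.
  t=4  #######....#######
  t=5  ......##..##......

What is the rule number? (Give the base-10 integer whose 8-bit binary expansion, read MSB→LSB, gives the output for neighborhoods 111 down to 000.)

126

  [7] ### => .  t=0,i=14
  [6] ##. => #  t=0,i=1
  [5] #.# => #  t=0,i=6
  [4] #.. => #  t=0,i=2
  [3] .## => #  t=0,i=0
  [2] .#. => #  t=0,i=5
  [1] ..# => #  t=0,i=4
  [0] ... => .  t=0,i=3
  bits 01111110 = 126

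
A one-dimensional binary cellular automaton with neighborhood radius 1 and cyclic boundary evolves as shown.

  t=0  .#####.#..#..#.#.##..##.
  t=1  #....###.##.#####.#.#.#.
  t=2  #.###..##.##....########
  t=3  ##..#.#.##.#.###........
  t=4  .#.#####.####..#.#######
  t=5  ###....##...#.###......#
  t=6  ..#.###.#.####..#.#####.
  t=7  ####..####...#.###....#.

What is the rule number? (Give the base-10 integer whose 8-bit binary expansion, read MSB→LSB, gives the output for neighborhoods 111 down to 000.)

  [7] ### => .  t=0,i=2
  [6] ##. => #  t=0,i=5
  [5] #.# => #  t=0,i=6
  [4] #.. => .  t=0,i=8
  [3] .## => .  t=0,i=1
  [2] .#. => #  t=0,i=7
  [1] ..# => #  t=0,i=0
  [0] ... => #  t=1,i=2
  bits 01100111 = 103

103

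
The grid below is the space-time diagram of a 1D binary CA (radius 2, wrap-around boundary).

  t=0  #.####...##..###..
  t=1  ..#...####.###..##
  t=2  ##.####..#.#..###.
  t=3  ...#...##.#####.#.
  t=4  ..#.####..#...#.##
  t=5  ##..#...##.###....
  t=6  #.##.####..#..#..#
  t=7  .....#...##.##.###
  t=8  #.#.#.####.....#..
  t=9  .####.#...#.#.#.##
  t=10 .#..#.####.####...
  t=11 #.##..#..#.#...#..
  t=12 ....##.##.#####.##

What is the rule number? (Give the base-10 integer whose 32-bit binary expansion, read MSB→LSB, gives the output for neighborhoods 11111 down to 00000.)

  [31] ##### => .  t=3,i=12
  [30] ####. => .  t=0,i=4
  [29] ###.# => #  t=1,i=9
  [28] ###.. => .  t=0,i=5
  [27] ##.## => .  t=1,i=10
  [26] ##.#. => .  t=3,i=15
  [25] ##..# => #  t=0,i=11
  [24] ##... => #  t=0,i=6
  [23] #.### => #  t=0,i=2
  [22] #.##. => .  t=2,i=0
  [21] #.#.# => #  t=8,i=2
  [20] #.#.. => #  t=2,i=11
  [19] #..## => #  t=0,i=12
  [18] #..#. => #  t=0,i=17
  [17] #...# => #  t=0,i=7
  [16] #.... => .  t=3,i=0
  [15] .#### => .  t=0,i=3
  [14] .###. => .  t=0,i=14
  [13] .##.# => .  t=2,i=1
  [12] .##.. => .  t=0,i=10
  [11] .#.## => .  t=0,i=1
  [10] .#.#. => #  t=2,i=10
  [9] .#..# => #  t=2,i=12
  [8] .#... => #  t=1,i=3
  [7] ..### => #  t=0,i=13
  [6] ..##. => #  t=0,i=9
  [5] ..#.# => .  t=0,i=0
  [4] ..#.. => .  t=1,i=2
  [3] ...## => #  t=0,i=8
  [2] ...#. => #  t=3,i=2
  [1] ....# => .  t=3,i=1
  [0] ..... => #  t=7,i=2
  bits 00100011101111100000011111001101 = 599656397

599656397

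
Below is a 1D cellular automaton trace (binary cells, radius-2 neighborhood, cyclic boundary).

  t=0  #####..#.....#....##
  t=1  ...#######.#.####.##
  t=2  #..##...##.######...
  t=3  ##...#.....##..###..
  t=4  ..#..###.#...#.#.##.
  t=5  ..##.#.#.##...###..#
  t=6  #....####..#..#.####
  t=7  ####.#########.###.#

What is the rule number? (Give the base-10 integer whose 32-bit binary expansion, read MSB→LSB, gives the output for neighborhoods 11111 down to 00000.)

  nb #####: next=.  (t=0,i=0, bit31=0)
  nb ####.: next=#  (t=0,i=3, bit30=1)
  nb ###.#: next=#  (t=1,i=9, bit29=1)
  nb ###..: next=#  (t=0,i=4, bit28=1)
  nb ##.##: next=.  (t=1,i=17, bit27=0)
  nb ##.#.: next=.  (t=1,i=10, bit26=0)
  nb ##..#: next=#  (t=0,i=5, bit25=1)
  nb ##...: next=#  (t=1,i=0, bit24=1)
  nb #.###: next=#  (t=1,i=13, bit23=1)
  nb #.##.: next=.  (t=1,i=18, bit22=0)
  nb #.#.#: next=#  (t=1,i=11, bit21=1)
  nb #.#..: next=#  (t=4,i=9, bit20=1)
  nb #..##: next=.  (t=2,i=2, bit19=0)
  nb #..#.: next=#  (t=0,i=6, bit18=1)
  nb #...#: next=.  (t=1,i=1, bit17=0)
  nb #....: next=#  (t=0,i=9, bit16=1)
  nb .####: next=#  (t=0,i=19, bit15=1)
  nb .###.: next=.  (t=3,i=16, bit14=0)
  nb .##.#: next=.  (t=2,i=9, bit13=0)
  nb .##..: next=.  (t=1,i=19, bit12=0)
  nb .#.##: next=#  (t=1,i=12, bit11=1)
  nb .#.#.: next=#  (t=4,i=14, bit10=1)
  nb .#..#: next=#  (t=2,i=1, bit9=1)
  nb .#...: next=#  (t=0,i=8, bit8=1)
  nb ..###: next=#  (t=0,i=18, bit7=1)
  nb ..##.: next=.  (t=2,i=3, bit6=0)
  nb ..#.#: next=.  (t=4,i=13, bit5=0)
  nb ..#..: next=#  (t=0,i=7, bit4=1)
  nb ...##: next=.  (t=0,i=17, bit3=0)
  nb ...#.: next=.  (t=0,i=12, bit2=0)
  nb ....#: next=#  (t=0,i=11, bit1=1)
  nb .....: next=.  (t=0,i=10, bit0=0)
  bits 01110011101101011000111110010010 = 1941278610

1941278610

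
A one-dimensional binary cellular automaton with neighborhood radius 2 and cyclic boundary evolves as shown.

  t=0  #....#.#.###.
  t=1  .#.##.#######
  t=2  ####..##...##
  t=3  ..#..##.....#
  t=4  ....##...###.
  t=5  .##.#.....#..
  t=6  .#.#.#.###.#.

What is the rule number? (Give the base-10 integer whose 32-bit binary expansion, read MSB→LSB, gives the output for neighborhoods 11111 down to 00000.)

1692978503

  ##### -> .   bit 31 = 0  t=1,i=8
  ####. -> #   bit 30 = 1  t=1,i=11
  ###.# -> #   bit 29 = 1  t=0,i=11
  ###.. -> .   bit 28 = 0  t=2,i=3
  ##.## -> .   bit 27 = 0  t=1,i=5
  ##.#. -> #   bit 26 = 1  t=0,i=12
  ##..# -> .   bit 25 = 0  t=2,i=4
  ##... -> .   bit 24 = 0  t=2,i=8
  #.### -> #   bit 23 = 1  t=0,i=9
  #.##. -> #   bit 22 = 1  t=1,i=3
  #.#.# -> #   bit 21 = 1  t=0,i=7
  #.#.. -> .   bit 20 = 0  t=0,i=0
  #..## -> #   bit 19 = 1  t=2,i=5
  #..#. -> .   bit 18 = 0  t=3,i=1
  #...# -> .   bit 17 = 0  t=2,i=9
  #.... -> .   bit 16 = 0  t=0,i=2
  .#### -> #   bit 15 = 1  t=1,i=7
  .###. -> #   bit 14 = 1  t=0,i=10
  .##.# -> .   bit 13 = 0  t=1,i=4
  .##.. -> .   bit 12 = 0  t=2,i=7
  .#.## -> #   bit 11 = 1  t=0,i=8
  .#.#. -> #   bit 10 = 1  t=0,i=6
  .#..# -> .   bit 9 = 0  t=3,i=0
  .#... -> #   bit 8 = 1  t=0,i=1
  ..### -> .   bit 7 = 0  t=2,i=11
  ..##. -> #   bit 6 = 1  t=2,i=6
  ..#.# -> .   bit 5 = 0  t=0,i=5
  ..#.. -> .   bit 4 = 0  t=3,i=2
  ...## -> .   bit 3 = 0  t=2,i=10
  ...#. -> #   bit 2 = 1  t=0,i=4
  ....# -> #   bit 1 = 1  t=0,i=3
  ..... -> #   bit 0 = 1  t=3,i=9
  bits 01100100111010001100110101000111 = 1692978503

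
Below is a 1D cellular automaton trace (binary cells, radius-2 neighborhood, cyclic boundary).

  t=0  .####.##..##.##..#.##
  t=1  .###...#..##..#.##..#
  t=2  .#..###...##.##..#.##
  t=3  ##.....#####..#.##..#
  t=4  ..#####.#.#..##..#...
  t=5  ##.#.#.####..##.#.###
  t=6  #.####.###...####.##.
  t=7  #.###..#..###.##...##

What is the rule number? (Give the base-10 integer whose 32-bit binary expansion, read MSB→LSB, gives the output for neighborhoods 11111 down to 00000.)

  ##### -> .   bit 31 = 0  t=3,i=9
  ####. -> #   bit 30 = 1  t=0,i=3
  ###.# -> .   bit 29 = 0  t=0,i=4
  ###.. -> .   bit 28 = 0  t=1,i=3
  ##.## -> .   bit 27 = 0  t=0,i=0
  ##.#. -> #   bit 26 = 1  t=2,i=0
  ##..# -> .   bit 25 = 0  t=0,i=8
  ##... -> #   bit 24 = 1  t=1,i=4
  #.### -> #   bit 23 = 1  t=0,i=1
  #.##. -> .   bit 22 = 0  t=0,i=6
  #.#.# -> #   bit 21 = 1  t=4,i=8
  #.#.. -> #   bit 20 = 1  t=2,i=1
  #..## -> .   bit 19 = 0  t=0,i=9
  #..#. -> #   bit 18 = 1  t=0,i=16
  #...# -> #   bit 17 = 1  t=1,i=5
  #.... -> #   bit 16 = 1  t=3,i=3
  .#### -> #   bit 15 = 1  t=0,i=2
  .###. -> .   bit 14 = 0  t=1,i=2
  .##.# -> #   bit 13 = 1  t=0,i=11
  .##.. -> #   bit 12 = 1  t=0,i=7
  .#.## -> .   bit 11 = 0  t=0,i=18
  .#.#. -> #   bit 10 = 1  t=4,i=9
  .#..# -> .   bit 9 = 0  t=1,i=8
  .#... -> #   bit 8 = 1  t=4,i=18
  ..### -> .   bit 7 = 0  t=2,i=4
  ..##. -> #   bit 6 = 1  t=0,i=10
  ..#.# -> #   bit 5 = 1  t=0,i=17
  ..#.. -> .   bit 4 = 0  t=1,i=7
  ...## -> #   bit 3 = 1  t=2,i=9
  ...#. -> #   bit 2 = 1  t=1,i=6
  ....# -> #   bit 1 = 1  t=3,i=5
  ..... -> #   bit 0 = 1  t=3,i=4
  bits 01000101101101111011010101101111 = 1169667439

1169667439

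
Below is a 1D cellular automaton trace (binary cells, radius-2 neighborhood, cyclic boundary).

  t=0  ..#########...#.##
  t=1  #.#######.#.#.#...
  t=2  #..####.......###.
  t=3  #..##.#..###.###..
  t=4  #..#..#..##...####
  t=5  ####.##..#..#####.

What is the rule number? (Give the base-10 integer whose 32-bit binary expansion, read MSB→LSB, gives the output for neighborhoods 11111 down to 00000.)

2450964985

  ##### -> #   bit 31 = 1  t=0,i=4
  ####. -> .   bit 30 = 0  t=0,i=9
  ###.# -> .   bit 29 = 0  t=1,i=8
  ###.. -> #   bit 28 = 1  t=0,i=10
  ##.## -> .   bit 27 = 0  t=3,i=12
  ##.#. -> .   bit 26 = 0  t=1,i=9
  ##..# -> #   bit 25 = 1  t=0,i=0
  ##... -> .   bit 24 = 0  t=0,i=11
  #.### -> .   bit 23 = 0  t=1,i=2
  #.##. -> .   bit 22 = 0  t=0,i=16
  #.#.# -> .   bit 21 = 0  t=1,i=10
  #.#.. -> #   bit 20 = 1  t=1,i=14
  #..## -> .   bit 19 = 0  t=0,i=1
  #..#. -> #   bit 18 = 1  t=3,i=17
  #...# -> #   bit 17 = 1  t=0,i=12
  #.... -> .   bit 16 = 0  t=2,i=8
  .#### -> #   bit 15 = 1  t=0,i=3
  .###. -> #   bit 14 = 1  t=2,i=15
  .##.# -> .   bit 13 = 0  t=3,i=4
  .##.. -> .   bit 12 = 0  t=0,i=17
  .#.## -> .   bit 11 = 0  t=0,i=15
  .#.#. -> .   bit 10 = 0  t=1,i=11
  .#..# -> .   bit 9 = 0  t=2,i=1
  .#... -> #   bit 8 = 1  t=1,i=15
  ..### -> #   bit 7 = 1  t=0,i=2
  ..##. -> #   bit 6 = 1  t=3,i=3
  ..#.# -> #   bit 5 = 1  t=0,i=14
  ..#.. -> #   bit 4 = 1  t=3,i=0
  ...## -> #   bit 3 = 1  t=2,i=13
  ...#. -> .   bit 2 = 0  t=0,i=13
  ....# -> .   bit 1 = 0  t=2,i=12
  ..... -> #   bit 0 = 1  t=2,i=9
  bits 10010010000101101100000111111001 = 2450964985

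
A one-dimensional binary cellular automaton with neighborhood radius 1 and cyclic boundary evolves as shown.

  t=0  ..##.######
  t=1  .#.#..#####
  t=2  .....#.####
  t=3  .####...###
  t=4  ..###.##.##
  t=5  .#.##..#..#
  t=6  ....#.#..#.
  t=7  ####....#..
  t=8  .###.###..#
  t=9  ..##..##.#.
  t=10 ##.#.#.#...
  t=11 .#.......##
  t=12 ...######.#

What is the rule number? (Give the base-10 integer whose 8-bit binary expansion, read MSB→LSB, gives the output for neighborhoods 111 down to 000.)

  [7] ### => #  t=0,i=6
  [6] ##. => #  t=0,i=3
  [5] #.# => .  t=0,i=4
  [4] #.. => .  t=0,i=0
  [3] .## => .  t=0,i=2
  [2] .#. => .  t=1,i=1
  [1] ..# => #  t=0,i=1
  [0] ... => #  t=2,i=1
  bits 11000011 = 195

195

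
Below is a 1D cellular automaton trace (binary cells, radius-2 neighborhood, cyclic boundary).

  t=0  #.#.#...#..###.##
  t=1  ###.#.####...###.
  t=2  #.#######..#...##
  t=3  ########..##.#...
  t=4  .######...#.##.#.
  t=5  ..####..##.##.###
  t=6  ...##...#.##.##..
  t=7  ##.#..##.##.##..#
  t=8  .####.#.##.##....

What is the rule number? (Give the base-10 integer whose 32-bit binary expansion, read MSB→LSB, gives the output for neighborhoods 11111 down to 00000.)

  #####|#  b31=1 t=2,i=4
  ####.|#  b30=1 t=1,i=8
  ###.#|#  b29=1 t=0,i=0
  ###..|.  b28=0 t=1,i=9
  ##.##|#  b27=1 t=0,i=14
  ##.#.|#  b26=1 t=0,i=1
  ##..#|.  b25=0 t=2,i=9
  ##...|.  b24=0 t=1,i=10
  #.###|#  b23=1 t=0,i=15
  #.##.|#  b22=1 t=4,i=12
  #.#.#|#  b21=1 t=0,i=2
  #.#..|#  b20=1 t=0,i=4
  #..##|.  b19=0 t=0,i=10
  #..#.|#  b18=1 t=2,i=10
  #...#|#  b17=1 t=0,i=6
  #....|#  b16=1 t=6,i=16
  .####|#  b15=1 t=1,i=7
  .###.|.  b14=0 t=0,i=12
  .##.#|.  b13=0 t=3,i=11
  .##..|.  b12=0 t=6,i=4
  .#.##|#  b11=1 t=1,i=5
  .#.#.|.  b10=0 t=0,i=3
  .#..#|#  b9=1 t=0,i=9
  .#...|.  b8=0 t=0,i=5
  ..###|.  b7=0 t=0,i=11
  ..##.|#  b6=1 t=3,i=10
  ..#.#|.  b5=0 t=4,i=10
  ..#..|#  b4=1 t=0,i=8
  ...##|.  b3=0 t=1,i=12
  ...#.|#  b2=1 t=0,i=7
  ....#|#  b1=1 t=6,i=1
  .....|#  b0=1 t=6,i=0
  bits 11101100111101111000101001010111 = 3975645783

3975645783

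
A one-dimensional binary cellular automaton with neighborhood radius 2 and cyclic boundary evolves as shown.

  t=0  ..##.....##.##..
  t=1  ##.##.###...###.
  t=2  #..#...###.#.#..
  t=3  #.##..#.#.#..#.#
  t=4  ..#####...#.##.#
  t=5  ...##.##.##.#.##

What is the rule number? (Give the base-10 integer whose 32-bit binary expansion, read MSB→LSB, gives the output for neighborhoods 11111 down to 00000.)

2538917951

  [31] ##### => #  t=4,i=4
  [30] ####. => .  t=4,i=5
  [29] ###.# => .  t=1,i=14
  [28] ###.. => #  t=1,i=8
  [27] ##.## => .  t=0,i=11
  [26] ##.#. => #  t=2,i=10
  [25] ##..# => #  t=3,i=4
  [24] ##... => #  t=0,i=4
  [23] #.### => .  t=1,i=6
  [22] #.##. => #  t=0,i=12
  [21] #.#.# => .  t=2,i=11
  [20] #.#.. => #  t=2,i=13
  [19] #..## => .  t=4,i=1
  [18] #..#. => #  t=2,i=2
  [17] #...# => .  t=1,i=10
  [16] #.... => .  t=0,i=5
  [15] .#### => #  t=4,i=3
  [14] .###. => #  t=1,i=7
  [13] .##.# => .  t=0,i=10
  [12] .##.. => #  t=0,i=3
  [11] .#.## => .  t=3,i=14
  [10] .#.#. => .  t=2,i=12
  [9] .#..# => .  t=2,i=1
  [8] .#... => .  t=2,i=4
  [7] ..### => .  t=1,i=12
  [6] ..##. => .  t=0,i=2
  [5] ..#.# => #  t=3,i=6
  [4] ..#.. => #  t=2,i=0
  [3] ...## => #  t=0,i=1
  [2] ...#. => #  t=4,i=9
  [1] ....# => #  t=0,i=0
  [0] ..... => #  t=0,i=6
  bits 10010111010101001101000000111111 = 2538917951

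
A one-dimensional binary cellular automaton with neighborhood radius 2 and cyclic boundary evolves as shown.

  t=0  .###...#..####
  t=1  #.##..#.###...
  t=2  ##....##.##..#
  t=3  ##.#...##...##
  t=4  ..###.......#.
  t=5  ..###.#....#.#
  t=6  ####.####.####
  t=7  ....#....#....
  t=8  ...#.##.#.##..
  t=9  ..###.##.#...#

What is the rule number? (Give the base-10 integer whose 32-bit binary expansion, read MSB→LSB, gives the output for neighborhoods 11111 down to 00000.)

471429028

  [31] ##### => .  t=6,i=0
  [30] ####. => .  t=0,i=12
  [29] ###.# => .  t=0,i=13
  [28] ###.. => #  t=0,i=3
  [27] ##.## => #  t=0,i=0
  [26] ##.#. => #  t=3,i=2
  [25] ##..# => .  t=1,i=4
  [24] ##... => .  t=0,i=4
  [23] #.### => .  t=0,i=1
  [22] #.##. => .  t=1,i=2
  [21] #.#.# => .  t=8,i=8
  [20] #.#.. => #  t=3,i=3
  [19] #..## => #  t=0,i=9
  [18] #..#. => .  t=1,i=5
  [17] #...# => .  t=0,i=5
  [16] #.... => #  t=2,i=3
  [15] .#### => .  t=0,i=11
  [14] .###. => #  t=0,i=2
  [13] .##.# => #  t=2,i=7
  [12] .##.. => .  t=1,i=3
  [11] .#.## => #  t=1,i=1
  [10] .#.#. => #  t=5,i=12
  [9] .#..# => #  t=0,i=8
  [8] .#... => #  t=3,i=4
  [7] ..### => #  t=0,i=10
  [6] ..##. => .  t=2,i=6
  [5] ..#.# => #  t=1,i=0
  [4] ..#.. => .  t=0,i=7
  [3] ...## => .  t=2,i=5
  [2] ...#. => #  t=0,i=6
  [1] ....# => .  t=2,i=4
  [0] ..... => .  t=4,i=7
  bits 00011100000110010110111110100100 = 471429028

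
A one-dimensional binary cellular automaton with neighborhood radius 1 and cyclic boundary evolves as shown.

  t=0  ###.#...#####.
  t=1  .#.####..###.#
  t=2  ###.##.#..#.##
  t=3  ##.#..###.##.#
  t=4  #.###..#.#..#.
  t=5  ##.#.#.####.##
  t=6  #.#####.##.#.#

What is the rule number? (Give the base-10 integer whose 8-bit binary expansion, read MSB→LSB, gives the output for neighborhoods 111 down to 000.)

  [7] ### => #  t=0,i=1
  [6] ##. => .  t=0,i=2
  [5] #.# => #  t=0,i=3
  [4] #.. => #  t=0,i=5
  [3] .## => .  t=0,i=0
  [2] .#. => #  t=0,i=4
  [1] ..# => .  t=0,i=7
  [0] ... => #  t=0,i=6
  bits 10110101 = 181

181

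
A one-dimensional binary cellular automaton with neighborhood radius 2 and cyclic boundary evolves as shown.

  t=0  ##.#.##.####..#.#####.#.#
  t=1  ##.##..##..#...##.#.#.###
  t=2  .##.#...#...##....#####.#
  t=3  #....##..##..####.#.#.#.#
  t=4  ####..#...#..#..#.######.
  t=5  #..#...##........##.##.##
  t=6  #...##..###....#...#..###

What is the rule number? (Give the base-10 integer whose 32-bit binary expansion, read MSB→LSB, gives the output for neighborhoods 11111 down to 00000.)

  nb #####: next=#  (t=0,i=18, bit31=1)
  nb ####.: next=.  (t=0,i=10, bit30=0)
  nb ###.#: next=#  (t=0,i=1, bit29=1)
  nb ###..: next=#  (t=0,i=11, bit28=1)
  nb ##.##: next=#  (t=0,i=7, bit27=1)
  nb ##.#.: next=.  (t=0,i=2, bit26=0)
  nb ##..#: next=.  (t=0,i=12, bit25=0)
  nb ##...: next=#  (t=2,i=14, bit24=1)
  nb #.###: next=#  (t=0,i=8, bit23=1)
  nb #.##.: next=.  (t=0,i=5, bit22=0)
  nb #.#.#: next=#  (t=0,i=3, bit21=1)
  nb #.#..: next=.  (t=2,i=4, bit20=0)
  nb #..##: next=.  (t=1,i=6, bit19=0)
  nb #..#.: next=.  (t=0,i=13, bit18=0)
  nb #...#: next=#  (t=1,i=13, bit17=1)
  nb #....: next=#  (t=2,i=15, bit16=1)
  nb .####: next=.  (t=0,i=9, bit15=0)
  nb .###.: next=#  (t=0,i=0, bit14=1)
  nb .##.#: next=.  (t=0,i=6, bit13=0)
  nb .##..: next=#  (t=1,i=4, bit12=1)
  nb .#.##: next=#  (t=0,i=4, bit11=1)
  nb .#.#.: next=#  (t=1,i=19, bit10=1)
  nb .#..#: next=.  (t=4,i=11, bit9=0)
  nb .#...: next=#  (t=1,i=12, bit8=1)
  nb ..###: next=#  (t=2,i=18, bit7=1)
  nb ..##.: next=.  (t=1,i=7, bit6=0)
  nb ..#.#: next=.  (t=0,i=14, bit5=0)
  nb ..#..: next=.  (t=1,i=11, bit4=0)
  nb ...##: next=.  (t=1,i=14, bit3=0)
  nb ...#.: next=.  (t=2,i=7, bit2=0)
  nb ....#: next=#  (t=2,i=16, bit1=1)
  nb .....: next=.  (t=5,i=11, bit0=0)
  bits 10111001101000110101110110000010 = 3114491266

3114491266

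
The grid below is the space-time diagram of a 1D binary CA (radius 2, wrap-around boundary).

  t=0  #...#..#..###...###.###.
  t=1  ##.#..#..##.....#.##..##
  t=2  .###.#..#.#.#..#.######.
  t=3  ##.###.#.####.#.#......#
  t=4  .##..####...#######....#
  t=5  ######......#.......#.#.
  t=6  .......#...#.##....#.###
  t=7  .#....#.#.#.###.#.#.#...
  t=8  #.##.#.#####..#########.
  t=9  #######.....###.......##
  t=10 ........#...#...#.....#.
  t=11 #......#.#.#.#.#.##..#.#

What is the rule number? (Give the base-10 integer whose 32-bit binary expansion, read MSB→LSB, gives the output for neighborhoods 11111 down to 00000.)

  [31] ##### => .  t=2,i=19
  [30] ####. => .  t=1,i=0
  [29] ###.# => #  t=0,i=18
  [28] ###.. => .  t=0,i=12
  [27] ##.## => #  t=0,i=19
  [26] ##.#. => #  t=0,i=23
  [25] ##..# => #  t=1,i=20
  [24] ##... => .  t=0,i=13
  [23] #.### => .  t=0,i=20
  [22] #.##. => #  t=1,i=18
  [21] #.#.# => #  t=2,i=10
  [20] #.#.. => #  t=0,i=0
  [19] #..## => #  t=0,i=9
  [18] #..#. => #  t=0,i=6
  [17] #...# => .  t=0,i=2
  [16] #.... => #  t=1,i=12
  [15] .#### => .  t=1,i=23
  [14] .###. => .  t=0,i=11
  [13] .##.# => #  t=8,i=3
  [12] .##.. => #  t=1,i=10
  [11] .#.## => #  t=1,i=17
  [10] .#.#. => #  t=2,i=9
  [9] .#..# => .  t=0,i=5
  [8] .#... => #  t=0,i=1
  [7] ..### => #  t=0,i=10
  [6] ..##. => .  t=1,i=9
  [5] ..#.# => .  t=1,i=16
  [4] ..#.. => .  t=0,i=4
  [3] ...## => .  t=0,i=15
  [2] ...#. => #  t=0,i=3
  [1] ....# => .  t=1,i=14
  [0] ..... => .  t=1,i=13
  bits 00101110011111010011110110000100 = 779959684

779959684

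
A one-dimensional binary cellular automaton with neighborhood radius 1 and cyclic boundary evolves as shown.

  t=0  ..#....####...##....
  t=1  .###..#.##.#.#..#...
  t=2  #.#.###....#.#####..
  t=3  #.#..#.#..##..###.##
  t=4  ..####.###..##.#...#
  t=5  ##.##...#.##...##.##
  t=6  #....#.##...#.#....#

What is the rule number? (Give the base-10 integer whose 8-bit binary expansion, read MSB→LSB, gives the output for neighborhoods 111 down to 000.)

  nb ###: next=#  (t=0,i=8, bit7=1)
  nb ##.: next=.  (t=0,i=10, bit6=0)
  nb #.#: next=.  (t=1,i=7, bit5=0)
  nb #..: next=#  (t=0,i=3, bit4=1)
  nb .##: next=.  (t=0,i=7, bit3=0)
  nb .#.: next=#  (t=0,i=2, bit2=1)
  nb ..#: next=#  (t=0,i=1, bit1=1)
  nb ...: next=.  (t=0,i=0, bit0=0)
  bits 10010110 = 150

150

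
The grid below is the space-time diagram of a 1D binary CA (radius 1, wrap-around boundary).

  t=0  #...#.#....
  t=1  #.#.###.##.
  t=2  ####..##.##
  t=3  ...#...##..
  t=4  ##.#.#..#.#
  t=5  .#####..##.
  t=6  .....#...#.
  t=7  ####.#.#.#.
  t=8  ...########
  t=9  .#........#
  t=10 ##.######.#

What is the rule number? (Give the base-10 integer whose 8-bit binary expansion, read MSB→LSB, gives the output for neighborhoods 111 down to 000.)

  ### -> .   bit 7 = 0  t=1,i=5
  ##. -> #   bit 6 = 1  t=1,i=6
  #.# -> #   bit 5 = 1  t=0,i=5
  #.. -> .   bit 4 = 0  t=0,i=1
  .## -> .   bit 3 = 0  t=1,i=4
  .#. -> #   bit 2 = 1  t=0,i=0
  ..# -> .   bit 1 = 0  t=0,i=3
  ... -> #   bit 0 = 1  t=0,i=2
  bits 01100101 = 101

101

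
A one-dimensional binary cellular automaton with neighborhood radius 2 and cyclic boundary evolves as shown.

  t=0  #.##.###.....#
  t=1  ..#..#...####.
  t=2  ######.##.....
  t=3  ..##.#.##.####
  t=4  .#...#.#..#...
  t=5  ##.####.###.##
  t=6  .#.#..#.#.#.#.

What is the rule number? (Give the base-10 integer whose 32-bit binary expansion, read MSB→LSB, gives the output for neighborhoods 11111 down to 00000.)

2700023359

  nb #####: next=#  (t=2,i=2, bit31=1)
  nb ####.: next=.  (t=1,i=11, bit30=0)
  nb ###.#: next=#  (t=2,i=5, bit29=1)
  nb ###..: next=.  (t=0,i=7, bit28=0)
  nb ##.##: next=.  (t=0,i=1, bit27=0)
  nb ##.#.: next=.  (t=3,i=4, bit26=0)
  nb ##..#: next=.  (t=3,i=0, bit25=0)
  nb ##...: next=.  (t=0,i=8, bit24=0)
  nb #.###: next=#  (t=0,i=5, bit23=1)
  nb #.##.: next=#  (t=0,i=2, bit22=1)
  nb #.#.#: next=#  (t=3,i=5, bit21=1)
  nb #.#..: next=.  (t=4,i=7, bit20=0)
  nb #..##: next=#  (t=3,i=1, bit19=1)
  nb #..#.: next=#  (t=1,i=4, bit18=1)
  nb #...#: next=#  (t=1,i=0, bit17=1)
  nb #....: next=#  (t=0,i=9, bit16=1)
  nb .####: next=.  (t=1,i=10, bit15=0)
  nb .###.: next=.  (t=0,i=6, bit14=0)
  nb .##.#: next=.  (t=0,i=0, bit13=0)
  nb .##..: next=#  (t=2,i=8, bit12=1)
  nb .#.##: next=.  (t=3,i=6, bit11=0)
  nb .#.#.: next=#  (t=4,i=6, bit10=1)
  nb .#..#: next=#  (t=1,i=3, bit9=1)
  nb .#...: next=.  (t=1,i=6, bit8=0)
  nb ..###: next=.  (t=1,i=9, bit7=0)
  nb ..##.: next=.  (t=0,i=13, bit6=0)
  nb ..#.#: next=#  (t=4,i=5, bit5=1)
  nb ..#..: next=#  (t=1,i=2, bit4=1)
  nb ...##: next=#  (t=0,i=12, bit3=1)
  nb ...#.: next=#  (t=1,i=1, bit2=1)
  nb ....#: next=#  (t=0,i=11, bit1=1)
  nb .....: next=#  (t=0,i=10, bit0=1)
  bits 10100000111011110001011000111111 = 2700023359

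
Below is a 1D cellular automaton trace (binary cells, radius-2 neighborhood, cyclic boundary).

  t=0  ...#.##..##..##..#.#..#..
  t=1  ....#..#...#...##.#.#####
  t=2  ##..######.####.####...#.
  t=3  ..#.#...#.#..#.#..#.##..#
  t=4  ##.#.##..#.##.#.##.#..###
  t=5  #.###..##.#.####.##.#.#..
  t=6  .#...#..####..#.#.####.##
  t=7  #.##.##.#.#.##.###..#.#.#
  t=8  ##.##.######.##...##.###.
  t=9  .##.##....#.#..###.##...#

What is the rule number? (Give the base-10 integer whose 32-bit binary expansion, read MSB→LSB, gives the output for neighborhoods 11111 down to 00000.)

  nb #####: next=.  (t=1,i=22, bit31=0)
  nb ####.: next=#  (t=1,i=23, bit30=1)
  nb ###.#: next=.  (t=2,i=9, bit29=0)
  nb ###..: next=.  (t=1,i=24, bit28=0)
  nb ##.##: next=#  (t=2,i=10, bit27=1)
  nb ##.#.: next=#  (t=1,i=17, bit26=1)
  nb ##..#: next=#  (t=0,i=7, bit25=1)
  nb ##...: next=#  (t=1,i=0, bit24=1)
  nb #.###: next=.  (t=1,i=20, bit23=0)
  nb #.##.: next=.  (t=0,i=5, bit22=0)
  nb #.#.#: next=#  (t=1,i=18, bit21=1)
  nb #.#..: next=.  (t=0,i=19, bit20=0)
  nb #..##: next=.  (t=0,i=8, bit19=0)
  nb #..#.: next=#  (t=0,i=16, bit18=1)
  nb #...#: next=#  (t=1,i=9, bit17=1)
  nb #....: next=#  (t=0,i=24, bit16=1)
  nb .####: next=.  (t=1,i=21, bit15=0)
  nb .###.: next=.  (t=5,i=3, bit14=0)
  nb .##.#: next=#  (t=1,i=16, bit13=1)
  nb .##..: next=.  (t=0,i=6, bit12=0)
  nb .#.##: next=#  (t=0,i=4, bit11=1)
  nb .#.#.: next=#  (t=0,i=18, bit10=1)
  nb .#..#: next=#  (t=0,i=20, bit9=1)
  nb .#...: next=#  (t=0,i=23, bit8=1)
  nb ..###: next=#  (t=2,i=4, bit7=1)
  nb ..##.: next=.  (t=0,i=9, bit6=0)
  nb ..#.#: next=.  (t=0,i=3, bit5=0)
  nb ..#..: next=#  (t=0,i=22, bit4=1)
  nb ...##: next=#  (t=1,i=14, bit3=1)
  nb ...#.: next=.  (t=0,i=2, bit2=0)
  nb ....#: next=.  (t=0,i=1, bit1=0)
  nb .....: next=.  (t=0,i=0, bit0=0)
  bits 01001111001001110010111110011000 = 1327968152

1327968152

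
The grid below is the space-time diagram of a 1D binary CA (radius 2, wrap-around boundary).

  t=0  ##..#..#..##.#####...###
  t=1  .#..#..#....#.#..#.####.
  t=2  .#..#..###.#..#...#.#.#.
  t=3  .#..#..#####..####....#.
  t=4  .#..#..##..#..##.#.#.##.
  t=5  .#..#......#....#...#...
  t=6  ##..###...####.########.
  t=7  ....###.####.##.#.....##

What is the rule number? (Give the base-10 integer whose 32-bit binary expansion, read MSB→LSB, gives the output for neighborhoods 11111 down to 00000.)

1007929756

  nb #####: next=.  (t=0,i=15, bit31=0)
  nb ####.: next=.  (t=0,i=0, bit30=0)
  nb ###.#: next=#  (t=2,i=9, bit29=1)
  nb ###..: next=#  (t=0,i=1, bit28=1)
  nb ##.##: next=#  (t=0,i=12, bit27=1)
  nb ##.#.: next=#  (t=2,i=10, bit26=1)
  nb ##..#: next=.  (t=0,i=2, bit25=0)
  nb ##...: next=.  (t=0,i=18, bit24=0)
  nb #.###: next=.  (t=0,i=13, bit23=0)
  nb #.##.: next=.  (t=4,i=21, bit22=0)
  nb #.#.#: next=.  (t=2,i=20, bit21=0)
  nb #.#..: next=#  (t=1,i=14, bit20=1)
  nb #..##: next=.  (t=0,i=9, bit19=0)
  nb #..#.: next=.  (t=0,i=3, bit18=0)
  nb #...#: next=#  (t=0,i=19, bit17=1)
  nb #....: next=#  (t=1,i=9, bit16=1)
  nb .####: next=#  (t=0,i=14, bit15=1)
  nb .###.: next=#  (t=2,i=8, bit14=1)
  nb .##.#: next=.  (t=0,i=11, bit13=0)
  nb .##..: next=.  (t=4,i=8, bit12=0)
  nb .#.##: next=#  (t=1,i=18, bit11=1)
  nb .#.#.: next=.  (t=1,i=13, bit10=0)
  nb .#..#: next=.  (t=0,i=5, bit9=0)
  nb .#...: next=#  (t=1,i=8, bit8=1)
  nb ..###: next=#  (t=0,i=21, bit7=1)
  nb ..##.: next=.  (t=0,i=10, bit6=0)
  nb ..#.#: next=.  (t=1,i=12, bit5=0)
  nb ..#..: next=#  (t=0,i=4, bit4=1)
  nb ...##: next=#  (t=0,i=20, bit3=1)
  nb ...#.: next=#  (t=1,i=11, bit2=1)
  nb ....#: next=.  (t=1,i=10, bit1=0)
  nb .....: next=.  (t=5,i=7, bit0=0)
  bits 00111100000100111100100110011100 = 1007929756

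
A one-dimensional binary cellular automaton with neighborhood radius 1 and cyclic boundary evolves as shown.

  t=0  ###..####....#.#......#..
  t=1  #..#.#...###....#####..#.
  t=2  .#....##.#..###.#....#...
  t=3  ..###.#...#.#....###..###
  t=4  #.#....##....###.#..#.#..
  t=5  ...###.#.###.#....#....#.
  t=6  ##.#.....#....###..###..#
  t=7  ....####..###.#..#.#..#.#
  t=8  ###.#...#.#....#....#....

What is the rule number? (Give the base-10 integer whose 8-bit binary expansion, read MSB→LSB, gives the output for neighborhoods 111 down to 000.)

25

  ### -> .   bit 7 = 0  t=0,i=1
  ##. -> .   bit 6 = 0  t=0,i=2
  #.# -> .   bit 5 = 0  t=0,i=14
  #.. -> #   bit 4 = 1  t=0,i=3
  .## -> #   bit 3 = 1  t=0,i=0
  .#. -> .   bit 2 = 0  t=0,i=13
  ..# -> .   bit 1 = 0  t=0,i=4
  ... -> #   bit 0 = 1  t=0,i=10
  bits 00011001 = 25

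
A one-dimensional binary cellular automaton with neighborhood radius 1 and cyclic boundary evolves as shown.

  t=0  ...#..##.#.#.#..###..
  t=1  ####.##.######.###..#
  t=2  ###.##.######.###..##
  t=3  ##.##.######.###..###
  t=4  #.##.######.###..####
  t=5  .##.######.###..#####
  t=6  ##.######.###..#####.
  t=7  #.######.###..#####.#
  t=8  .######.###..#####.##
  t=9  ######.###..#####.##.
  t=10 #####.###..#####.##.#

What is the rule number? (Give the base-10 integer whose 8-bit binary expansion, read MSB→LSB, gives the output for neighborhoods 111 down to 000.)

  [7] ### => #  t=0,i=17
  [6] ##. => .  t=0,i=7
  [5] #.# => #  t=0,i=8
  [4] #.. => .  t=0,i=4
  [3] .## => #  t=0,i=6
  [2] .#. => #  t=0,i=3
  [1] ..# => #  t=0,i=2
  [0] ... => #  t=0,i=0
  bits 10101111 = 175

175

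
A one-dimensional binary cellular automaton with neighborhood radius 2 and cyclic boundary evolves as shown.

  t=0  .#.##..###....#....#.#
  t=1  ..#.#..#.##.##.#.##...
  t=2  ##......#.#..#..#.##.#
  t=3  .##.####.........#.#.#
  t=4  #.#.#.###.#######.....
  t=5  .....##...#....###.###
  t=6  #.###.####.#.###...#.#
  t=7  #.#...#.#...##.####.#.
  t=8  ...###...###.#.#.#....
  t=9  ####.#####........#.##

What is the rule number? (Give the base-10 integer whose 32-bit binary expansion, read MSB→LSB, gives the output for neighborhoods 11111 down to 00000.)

1367488911

  nb #####: next=.  (t=4,i=12, bit31=0)
  nb ####.: next=#  (t=3,i=6, bit30=1)
  nb ###.#: next=.  (t=4,i=8, bit29=0)
  nb ###..: next=#  (t=0,i=9, bit28=1)
  nb ##.##: next=.  (t=1,i=11, bit27=0)
  nb ##.#.: next=.  (t=1,i=14, bit26=0)
  nb ##..#: next=.  (t=0,i=5, bit25=0)
  nb ##...: next=#  (t=0,i=10, bit24=1)
  nb #.###: next=#  (t=2,i=21, bit23=1)
  nb #.##.: next=.  (t=0,i=3, bit22=0)
  nb #.#.#: next=.  (t=0,i=1, bit21=0)
  nb #.#..: next=.  (t=1,i=4, bit20=0)
  nb #..##: next=.  (t=0,i=6, bit19=0)
  nb #..#.: next=.  (t=1,i=6, bit18=0)
  nb #...#: next=#  (t=5,i=8, bit17=1)
  nb #....: next=.  (t=0,i=11, bit16=0)
  nb .####: next=.  (t=3,i=5, bit15=0)
  nb .###.: next=.  (t=0,i=8, bit14=0)
  nb .##.#: next=#  (t=1,i=10, bit13=1)
  nb .##..: next=#  (t=0,i=4, bit12=1)
  nb .#.##: next=#  (t=0,i=2, bit11=1)
  nb .#.#.: next=.  (t=0,i=0, bit10=0)
  nb .#..#: next=.  (t=1,i=5, bit9=0)
  nb .#...: next=#  (t=0,i=15, bit8=1)
  nb ..###: next=#  (t=0,i=7, bit7=1)
  nb ..##.: next=.  (t=5,i=5, bit6=0)
  nb ..#.#: next=.  (t=0,i=19, bit5=0)
  nb ..#..: next=.  (t=0,i=14, bit4=0)
  nb ...##: next=#  (t=5,i=4, bit3=1)
  nb ...#.: next=#  (t=0,i=13, bit2=1)
  nb ....#: next=#  (t=0,i=12, bit1=1)
  nb .....: next=#  (t=1,i=21, bit0=1)
  bits 01010001100000100011100110001111 = 1367488911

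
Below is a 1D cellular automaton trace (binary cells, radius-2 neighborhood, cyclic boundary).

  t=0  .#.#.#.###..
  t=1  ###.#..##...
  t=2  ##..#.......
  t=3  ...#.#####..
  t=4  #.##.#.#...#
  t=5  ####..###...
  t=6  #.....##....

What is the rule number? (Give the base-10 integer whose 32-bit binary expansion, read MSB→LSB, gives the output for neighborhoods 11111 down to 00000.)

  [31] ##### => #  t=3,i=7
  [30] ####. => .  t=3,i=8
  [29] ###.# => .  t=1,i=2
  [28] ###.. => .  t=0,i=9
  [27] ##.## => #  t=4,i=1
  [26] ##.#. => .  t=1,i=3
  [25] ##..# => .  t=2,i=2
  [24] ##... => .  t=0,i=10
  [23] #.### => #  t=0,i=7
  [22] #.##. => #  t=4,i=2
  [21] #.#.# => .  t=0,i=3
  [20] #.#.. => #  t=1,i=4
  [19] #..## => .  t=1,i=6
  [18] #..#. => #  t=2,i=3
  [17] #...# => .  t=0,i=11
  [16] #.... => #  t=2,i=6
  [15] .#### => .  t=3,i=6
  [14] .###. => #  t=0,i=8
  [13] .##.# => #  t=4,i=0
  [12] .##.. => .  t=1,i=8
  [11] .#.## => .  t=0,i=6
  [10] .#.#. => #  t=0,i=2
  [9] .#..# => .  t=1,i=5
  [8] .#... => #  t=2,i=5
  [7] ..### => #  t=1,i=0
  [6] ..##. => .  t=1,i=7
  [5] ..#.# => #  t=0,i=1
  [4] ..#.. => .  t=2,i=4
  [3] ...## => .  t=1,i=11
  [2] ...#. => #  t=0,i=0
  [1] ....# => .  t=2,i=10
  [0] ..... => #  t=2,i=7
  bits 10001000110101010110010110100101 = 2295686565

2295686565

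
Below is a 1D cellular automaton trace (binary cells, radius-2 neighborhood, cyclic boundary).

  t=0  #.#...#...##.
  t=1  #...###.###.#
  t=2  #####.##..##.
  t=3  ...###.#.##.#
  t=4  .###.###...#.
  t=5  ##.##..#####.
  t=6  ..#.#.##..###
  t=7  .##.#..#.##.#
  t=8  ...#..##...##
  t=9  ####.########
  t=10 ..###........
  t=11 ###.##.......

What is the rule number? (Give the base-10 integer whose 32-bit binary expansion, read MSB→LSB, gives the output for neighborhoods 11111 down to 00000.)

  [31] ##### => .  t=2,i=2
  [30] ####. => #  t=2,i=3
  [29] ###.# => #  t=1,i=6
  [28] ###.. => #  t=4,i=7
  [27] ##.## => #  t=1,i=7
  [26] ##.#. => #  t=0,i=12
  [25] ##..# => .  t=2,i=8
  [24] ##... => #  t=1,i=1
  [23] #.### => .  t=1,i=8
  [22] #.##. => .  t=1,i=12
  [21] #.#.# => #  t=0,i=0
  [20] #.#.. => .  t=0,i=2
  [19] #..## => #  t=2,i=9
  [18] #..#. => #  t=6,i=1
  [17] #...# => #  t=0,i=4
  [16] #.... => .  t=10,i=6
  [15] .#### => .  t=2,i=1
  [14] .###. => .  t=1,i=5
  [13] .##.# => .  t=0,i=11
  [12] .##.. => #  t=1,i=0
  [11] .#.## => .  t=3,i=8
  [10] .#.#. => .  t=0,i=1
  [9] .#..# => .  t=4,i=12
  [8] .#... => .  t=0,i=3
  [7] ..### => #  t=1,i=4
  [6] ..##. => #  t=0,i=10
  [5] ..#.# => #  t=6,i=2
  [4] ..#.. => #  t=0,i=6
  [3] ...## => #  t=0,i=9
  [2] ...#. => #  t=0,i=5
  [1] ....# => #  t=10,i=0
  [0] ..... => .  t=10,i=7
  bits 01111101001011100001000011111110 = 2100171006

2100171006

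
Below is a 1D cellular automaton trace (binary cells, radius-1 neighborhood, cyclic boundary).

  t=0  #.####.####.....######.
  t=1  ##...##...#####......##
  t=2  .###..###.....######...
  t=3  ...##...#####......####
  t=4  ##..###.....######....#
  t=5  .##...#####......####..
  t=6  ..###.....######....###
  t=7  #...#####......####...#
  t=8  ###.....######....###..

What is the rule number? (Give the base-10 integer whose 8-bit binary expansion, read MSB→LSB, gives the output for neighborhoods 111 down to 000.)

117

  ###|.  b7=0 t=0,i=3
  ##.|#  b6=1 t=0,i=5
  #.#|#  b5=1 t=0,i=1
  #..|#  b4=1 t=0,i=11
  .##|.  b3=0 t=0,i=2
  .#.|#  b2=1 t=0,i=0
  ..#|.  b1=0 t=0,i=15
  ...|#  b0=1 t=0,i=12
  bits 01110101 = 117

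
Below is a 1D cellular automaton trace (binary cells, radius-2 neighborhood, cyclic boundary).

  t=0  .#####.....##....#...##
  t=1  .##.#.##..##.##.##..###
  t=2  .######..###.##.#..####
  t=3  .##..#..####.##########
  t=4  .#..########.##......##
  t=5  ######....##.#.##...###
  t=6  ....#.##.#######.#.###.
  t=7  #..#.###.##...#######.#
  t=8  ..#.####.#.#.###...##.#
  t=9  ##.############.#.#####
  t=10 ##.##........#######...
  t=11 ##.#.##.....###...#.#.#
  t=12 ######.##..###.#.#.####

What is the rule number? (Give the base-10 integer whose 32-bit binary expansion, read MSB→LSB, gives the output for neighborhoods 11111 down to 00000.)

  ##### -> .   bit 31 = 0  t=0,i=3
  ####. -> #   bit 30 = 1  t=0,i=4
  ###.# -> #   bit 29 = 1  t=1,i=22
  ###.. -> .   bit 28 = 0  t=0,i=5
  ##.## -> .   bit 27 = 0  t=0,i=0
  ##.#. -> #   bit 26 = 1  t=1,i=3
  ##..# -> .   bit 25 = 0  t=1,i=8
  ##... -> #   bit 24 = 1  t=0,i=6
  #.### -> #   bit 23 = 1  t=0,i=1
  #.##. -> #   bit 22 = 1  t=1,i=1
  #.#.# -> #   bit 21 = 1  t=1,i=4
  #.#.. -> #   bit 20 = 1  t=2,i=16
  #..## -> #   bit 19 = 1  t=1,i=9
  #..#. -> #   bit 18 = 1  t=3,i=4
  #...# -> .   bit 17 = 0  t=0,i=19
  #.... -> #   bit 16 = 1  t=0,i=7
  .#### -> #   bit 15 = 1  t=0,i=2
  .###. -> #   bit 14 = 1  t=1,i=21
  .##.# -> #   bit 13 = 1  t=0,i=22
  .##.. -> .   bit 12 = 0  t=0,i=12
  .#.## -> #   bit 11 = 1  t=1,i=5
  .#.#. -> #   bit 10 = 1  t=8,i=10
  .#..# -> #   bit 9 = 1  t=2,i=17
  .#... -> .   bit 8 = 0  t=0,i=18
  ..### -> #   bit 7 = 1  t=1,i=20
  ..##. -> #   bit 6 = 1  t=0,i=11
  ..#.# -> .   bit 5 = 0  t=6,i=4
  ..#.. -> #   bit 4 = 1  t=0,i=17
  ...## -> #   bit 3 = 1  t=0,i=10
  ...#. -> #   bit 2 = 1  t=0,i=16
  ....# -> .   bit 1 = 0  t=0,i=9
  ..... -> .   bit 0 = 0  t=0,i=8
  bits 01100101111111011110111011011100 = 1711140572

1711140572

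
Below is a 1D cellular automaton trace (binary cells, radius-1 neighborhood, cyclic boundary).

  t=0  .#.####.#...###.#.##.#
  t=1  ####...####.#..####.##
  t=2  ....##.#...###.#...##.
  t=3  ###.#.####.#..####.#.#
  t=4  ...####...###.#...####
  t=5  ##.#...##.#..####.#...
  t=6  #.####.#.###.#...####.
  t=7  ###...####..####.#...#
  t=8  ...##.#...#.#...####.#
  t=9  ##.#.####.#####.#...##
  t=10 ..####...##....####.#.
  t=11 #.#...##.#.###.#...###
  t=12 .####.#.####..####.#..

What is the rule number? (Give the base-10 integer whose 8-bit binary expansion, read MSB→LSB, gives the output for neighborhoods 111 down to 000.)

61

  ### -> .   bit 7 = 0  t=0,i=4
  ##. -> .   bit 6 = 0  t=0,i=6
  #.# -> #   bit 5 = 1  t=0,i=0
  #.. -> #   bit 4 = 1  t=0,i=9
  .## -> #   bit 3 = 1  t=0,i=3
  .#. -> #   bit 2 = 1  t=0,i=1
  ..# -> .   bit 1 = 0  t=0,i=11
  ... -> #   bit 0 = 1  t=0,i=10
  bits 00111101 = 61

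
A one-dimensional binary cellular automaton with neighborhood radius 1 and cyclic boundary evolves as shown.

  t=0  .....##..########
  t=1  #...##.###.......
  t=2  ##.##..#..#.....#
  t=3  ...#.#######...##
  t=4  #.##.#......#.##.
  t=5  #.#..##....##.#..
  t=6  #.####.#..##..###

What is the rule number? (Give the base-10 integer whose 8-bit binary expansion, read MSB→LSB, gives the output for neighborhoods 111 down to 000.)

  ###|.  b7=0 t=0,i=10
  ##.|.  b6=0 t=0,i=6
  #.#|.  b5=0 t=1,i=6
  #..|#  b4=1 t=0,i=0
  .##|#  b3=1 t=0,i=5
  .#.|#  b2=1 t=1,i=0
  ..#|#  b1=1 t=0,i=4
  ...|.  b0=0 t=0,i=1
  bits 00011110 = 30

30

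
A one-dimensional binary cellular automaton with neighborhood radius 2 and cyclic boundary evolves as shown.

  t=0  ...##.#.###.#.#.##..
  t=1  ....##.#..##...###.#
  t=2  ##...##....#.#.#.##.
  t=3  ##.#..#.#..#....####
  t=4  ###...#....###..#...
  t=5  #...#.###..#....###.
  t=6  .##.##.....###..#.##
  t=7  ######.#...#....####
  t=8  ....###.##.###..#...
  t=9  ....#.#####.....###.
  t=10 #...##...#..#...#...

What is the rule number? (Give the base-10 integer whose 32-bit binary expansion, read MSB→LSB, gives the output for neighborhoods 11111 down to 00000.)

1816345008

  #####|.  b31=0 t=3,i=18
  ####.|#  b30=1 t=3,i=0
  ###.#|#  b29=1 t=0,i=10
  ###..|.  b28=0 t=4,i=2
  ##.##|#  b27=1 t=2,i=19
  ##.#.|#  b26=1 t=0,i=5
  ##..#|.  b25=0 t=4,i=14
  ##...|.  b24=0 t=0,i=18
  #.###|.  b23=0 t=0,i=8
  #.##.|#  b22=1 t=0,i=16
  #.#.#|.  b21=0 t=0,i=6
  #.#..|.  b20=0 t=1,i=7
  #..##|.  b19=0 t=1,i=9
  #..#.|.  b18=0 t=3,i=5
  #...#|#  b17=1 t=1,i=13
  #....|#  b16=1 t=0,i=19
  .####|.  b15=0 t=3,i=17
  .###.|.  b14=0 t=0,i=9
  .##.#|#  b13=1 t=0,i=4
  .##..|#  b12=1 t=0,i=17
  .#.##|#  b11=1 t=0,i=7
  .#.#.|.  b10=0 t=0,i=13
  .#..#|.  b9=0 t=1,i=8
  .#...|#  b8=1 t=1,i=0
  ..###|#  b7=1 t=1,i=15
  ..##.|.  b6=0 t=0,i=3
  ..#.#|#  b5=1 t=2,i=11
  ..#..|#  b4=1 t=3,i=11
  ...##|.  b3=0 t=0,i=2
  ...#.|.  b2=0 t=2,i=10
  ....#|.  b1=0 t=0,i=1
  .....|.  b0=0 t=0,i=0
  bits 01101100010000110011100110110000 = 1816345008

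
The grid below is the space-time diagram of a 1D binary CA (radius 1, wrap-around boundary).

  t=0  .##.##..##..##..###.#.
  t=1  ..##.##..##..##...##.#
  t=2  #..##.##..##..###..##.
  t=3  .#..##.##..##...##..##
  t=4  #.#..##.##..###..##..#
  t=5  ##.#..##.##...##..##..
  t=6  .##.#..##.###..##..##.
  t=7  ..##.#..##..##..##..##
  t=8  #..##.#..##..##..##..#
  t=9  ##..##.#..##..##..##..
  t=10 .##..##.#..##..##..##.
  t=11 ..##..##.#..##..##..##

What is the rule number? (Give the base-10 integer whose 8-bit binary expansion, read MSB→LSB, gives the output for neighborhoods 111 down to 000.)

  ###|.  b7=0 t=0,i=17
  ##.|#  b6=1 t=0,i=2
  #.#|#  b5=1 t=0,i=3
  #..|#  b4=1 t=0,i=6
  .##|.  b3=0 t=0,i=1
  .#.|.  b2=0 t=0,i=20
  ..#|.  b1=0 t=0,i=0
  ...|#  b0=1 t=1,i=16
  bits 01110001 = 113

113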